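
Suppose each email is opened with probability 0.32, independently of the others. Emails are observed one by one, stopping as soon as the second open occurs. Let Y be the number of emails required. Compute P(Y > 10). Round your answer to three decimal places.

0.121

Needing more than 10 emails ⇔ fewer than 2 successes in the first 10. With X ~ Binomial(10, 0.32), P(Y > 10) = P(X ≤ 1).
  k=0: C(10,0)·0.32^0·0.68^10 = 0.02114
  k=1: C(10,1)·0.32^1·0.68^9 = 0.09948
P(X ≤ 1) = 0.12062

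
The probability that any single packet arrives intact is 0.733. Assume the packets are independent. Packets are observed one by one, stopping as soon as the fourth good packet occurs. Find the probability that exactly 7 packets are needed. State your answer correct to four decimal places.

Y = trial on which the fourth success occurs; negative binomial, r=4, p=0.733.
P(Y=7) = C(6,3) · p^4 · (1−p)^3
= 20 · 0.28868 · 0.019034 = 0.109895

0.1099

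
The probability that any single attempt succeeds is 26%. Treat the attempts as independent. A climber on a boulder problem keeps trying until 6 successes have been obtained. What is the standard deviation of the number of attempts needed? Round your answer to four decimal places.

Y = total attempts until the sixth success; negative binomial with r=6, p=0.26.
SD(Y) = √[r(1−p)/p²] = √(65.680473) = 8.104349

8.1043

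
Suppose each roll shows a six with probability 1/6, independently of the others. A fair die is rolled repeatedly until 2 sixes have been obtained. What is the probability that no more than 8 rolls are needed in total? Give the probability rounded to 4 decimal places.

Finishing within 8 rolls ⇔ at least 2 successes in the first 8. With X ~ Binomial(8, 0.166667), P(Y ≤ 8) = 1 − P(X ≤ 1).
  k=0: C(8,0)·0.166667^0·0.833333^8 = 0.232568
  k=1: C(8,1)·0.166667^1·0.833333^7 = 0.372109
1 − 0.604677 = 0.395323

0.3953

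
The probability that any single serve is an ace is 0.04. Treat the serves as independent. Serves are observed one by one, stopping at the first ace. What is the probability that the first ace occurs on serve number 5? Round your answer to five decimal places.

0.03397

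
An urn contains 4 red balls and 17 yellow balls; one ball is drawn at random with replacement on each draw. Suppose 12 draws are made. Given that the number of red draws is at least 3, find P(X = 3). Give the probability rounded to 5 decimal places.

0.55671

X ~ Binomial(12, 0.190476). Want P(X=3 | X≥3) = P(X=3) / P(X≥3).
P(X=3) = C(12,3)·0.190476^3·0.809524^9 = 0.2269924
P(X≥3) = 1 − 0.0792055 − 0.2236392 − 0.2894154 = 0.4077399
Ratio = 0.2269924 / 0.4077399 = 0.5567089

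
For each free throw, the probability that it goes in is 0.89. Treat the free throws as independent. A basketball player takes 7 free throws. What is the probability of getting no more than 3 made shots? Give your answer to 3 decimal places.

0.004

X ~ Binomial(7, 0.89); P(X ≤ 3) = Σ C(7,k) p^k (1−p)^(7−k) over k:
  k=0: C(7,0)·0.89^0·0.11^7 = 0.00000
  k=1: C(7,1)·0.89^1·0.11^6 = 0.00001
  k=2: C(7,2)·0.89^2·0.11^5 = 0.00027
  k=3: C(7,3)·0.89^3·0.11^4 = 0.00361
Total = 0.00389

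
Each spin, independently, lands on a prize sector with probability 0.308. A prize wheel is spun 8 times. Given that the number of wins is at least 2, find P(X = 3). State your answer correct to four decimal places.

X ~ Binomial(8, 0.308). Want P(X=3 | X≥2) = P(X=3) / P(X≥2).
P(X=3) = C(8,3)·0.308^3·0.692^5 = 0.259639
P(X≥2) = 1 − 0.052583 − 0.187233 = 0.760183
Ratio = 0.259639 / 0.760183 = 0.341549

0.3415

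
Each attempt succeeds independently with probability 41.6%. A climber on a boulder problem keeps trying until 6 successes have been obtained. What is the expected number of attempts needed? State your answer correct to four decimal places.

Y = total attempts until the sixth success; negative binomial with r=6, p=0.416.
E[Y] = r / p = 6 / 0.416 = 14.423077

14.4231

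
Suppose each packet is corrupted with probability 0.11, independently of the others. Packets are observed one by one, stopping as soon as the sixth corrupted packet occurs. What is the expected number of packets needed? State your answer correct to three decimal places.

54.545

Y = total packets until the sixth success; negative binomial with r=6, p=0.11.
E[Y] = r / p = 6 / 0.11 = 54.54545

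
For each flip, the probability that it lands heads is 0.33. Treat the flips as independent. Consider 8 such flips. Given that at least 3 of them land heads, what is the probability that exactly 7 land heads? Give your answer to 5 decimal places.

0.00436

X ~ Binomial(8, 0.33). Want P(X=7 | X≥3) = P(X=7) / P(X≥3).
P(X=7) = C(8,7)·0.33^7·0.67^1 = 0.0022843
P(X≥3) = 1 − 0.0406068 − 0.1600028 − 0.2758257 = 0.5235647
Ratio = 0.0022843 / 0.5235647 = 0.0043631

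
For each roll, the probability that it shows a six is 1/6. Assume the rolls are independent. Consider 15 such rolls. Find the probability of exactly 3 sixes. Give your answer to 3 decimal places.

0.236

X ~ Binomial(n=15, p=0.166667).
P(X=3) = C(15,3) · p^3 · (1−p)^12
= 455 · 0.0046296 · 0.11216 = 0.23626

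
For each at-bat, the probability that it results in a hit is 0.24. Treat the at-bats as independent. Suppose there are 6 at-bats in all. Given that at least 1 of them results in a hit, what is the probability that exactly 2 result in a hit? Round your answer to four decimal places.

X ~ Binomial(6, 0.24). Want P(X=2 | X≥1) = P(X=2) / P(X≥1).
P(X=2) = C(6,2)·0.24^2·0.76^4 = 0.288249
P(X≥1) = 1 − 0.192700 = 0.807300
Ratio = 0.288249 / 0.807300 = 0.357053

0.3571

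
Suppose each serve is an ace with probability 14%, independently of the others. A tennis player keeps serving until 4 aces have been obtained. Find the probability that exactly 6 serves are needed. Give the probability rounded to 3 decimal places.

0.003

Y = trial on which the fourth success occurs; negative binomial, r=4, p=0.14.
P(Y=6) = C(5,3) · p^4 · (1−p)^2
= 10 · 0.00038416 · 0.7396 = 0.00284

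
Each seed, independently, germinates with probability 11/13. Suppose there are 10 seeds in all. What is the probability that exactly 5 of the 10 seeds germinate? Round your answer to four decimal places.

0.0094

X ~ Binomial(n=10, p=0.846154).
P(X=5) = C(10,5) · p^5 · (1−p)^5
= 252 · 0.43376 · 8.6185e-05 = 0.009421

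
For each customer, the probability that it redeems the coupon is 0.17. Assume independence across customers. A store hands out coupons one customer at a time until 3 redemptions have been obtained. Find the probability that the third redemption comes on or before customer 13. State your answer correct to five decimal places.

Finishing within 13 customers ⇔ at least 3 successes in the first 13. With X ~ Binomial(13, 0.17), P(Y ≤ 13) = 1 − P(X ≤ 2).
  k=0: C(13,0)·0.17^0·0.83^13 = 0.0887187
  k=1: C(13,1)·0.17^1·0.83^12 = 0.2362269
  k=2: C(13,2)·0.17^2·0.83^11 = 0.2903030
1 − 0.6152486 = 0.3847514

0.38475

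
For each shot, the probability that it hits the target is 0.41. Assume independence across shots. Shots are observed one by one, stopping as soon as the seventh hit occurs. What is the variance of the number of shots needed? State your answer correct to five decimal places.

Y = total shots until the seventh success; negative binomial with r=7, p=0.41.
Var(Y) = r(1−p)/p² = 7·0.59 / 0.41² = 24.5687091

24.56871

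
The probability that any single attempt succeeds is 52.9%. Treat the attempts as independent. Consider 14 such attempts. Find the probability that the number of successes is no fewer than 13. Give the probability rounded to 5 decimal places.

0.00181

X ~ Binomial(14, 0.529); P(X ≥ 13) = Σ C(14,k) p^k (1−p)^(14−k) over k:
  k=13: C(14,13)·0.529^13·0.471^1 = 0.0016752
  k=14: C(14,14)·0.529^14·0.471^0 = 0.0001344
Total = 0.0018096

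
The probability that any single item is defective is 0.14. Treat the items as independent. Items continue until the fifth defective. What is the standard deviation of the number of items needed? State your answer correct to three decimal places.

14.812

Y = total items until the fifth success; negative binomial with r=5, p=0.14.
SD(Y) = √[r(1−p)/p²] = √(219.38776) = 14.81174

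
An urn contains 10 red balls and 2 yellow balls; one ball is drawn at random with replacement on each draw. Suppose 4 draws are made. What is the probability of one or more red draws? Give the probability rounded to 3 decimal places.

P(at least one) = 1 − P(none) = 1 − (1 − 0.833333)^4
= 1 − 0.00077 = 0.99923

0.999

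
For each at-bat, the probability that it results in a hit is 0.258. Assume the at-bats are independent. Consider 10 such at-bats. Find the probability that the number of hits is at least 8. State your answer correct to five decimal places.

0.00053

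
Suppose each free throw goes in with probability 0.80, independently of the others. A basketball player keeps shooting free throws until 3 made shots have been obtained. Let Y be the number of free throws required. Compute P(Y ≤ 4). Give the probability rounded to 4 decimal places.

0.8192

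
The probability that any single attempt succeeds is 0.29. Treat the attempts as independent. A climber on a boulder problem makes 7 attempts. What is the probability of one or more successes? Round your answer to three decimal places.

0.909

P(at least one) = 1 − P(none) = 1 − (1 − 0.29)^7
= 1 − 0.09095 = 0.90905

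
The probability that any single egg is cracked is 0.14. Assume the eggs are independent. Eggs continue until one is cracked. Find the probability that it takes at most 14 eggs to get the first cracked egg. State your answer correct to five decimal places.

Y = number of eggs to the first success; geometric, p = 0.14.
P(Y ≤ 14) = 1 − (1−p)^14 = 1 − 0.1210538 = 0.8789462

0.87895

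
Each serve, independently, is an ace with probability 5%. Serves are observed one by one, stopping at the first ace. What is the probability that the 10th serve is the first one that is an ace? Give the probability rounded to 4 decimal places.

Geometric (trials to first success), p = 0.05.
P(Y = 10) = (1−p)^9 · p = 0.63025 · 0.05 = 0.031512

0.0315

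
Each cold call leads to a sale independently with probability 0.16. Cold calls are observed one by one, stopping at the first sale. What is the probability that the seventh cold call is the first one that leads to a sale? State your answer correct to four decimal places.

Geometric (trials to first success), p = 0.16.
P(Y = 7) = (1−p)^6 · p = 0.3513 · 0.16 = 0.056208

0.0562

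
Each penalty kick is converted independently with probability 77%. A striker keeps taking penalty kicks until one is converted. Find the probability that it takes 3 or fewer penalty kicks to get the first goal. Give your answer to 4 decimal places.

0.9878

Y = number of penalty kicks to the first success; geometric, p = 0.77.
P(Y ≤ 3) = 1 − (1−p)^3 = 1 − 0.012167 = 0.987833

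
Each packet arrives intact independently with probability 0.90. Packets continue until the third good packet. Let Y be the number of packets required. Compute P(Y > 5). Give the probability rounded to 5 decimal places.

0.00856

Needing more than 5 packets ⇔ fewer than 3 successes in the first 5. With X ~ Binomial(5, 0.90), P(Y > 5) = P(X ≤ 2).
  k=0: C(5,0)·0.90^0·0.10^5 = 0.0000100
  k=1: C(5,1)·0.90^1·0.10^4 = 0.0004500
  k=2: C(5,2)·0.90^2·0.10^3 = 0.0081000
P(X ≤ 2) = 0.0085600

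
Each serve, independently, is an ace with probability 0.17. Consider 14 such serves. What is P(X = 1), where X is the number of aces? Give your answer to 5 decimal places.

0.21115

X ~ Binomial(n=14, p=0.17).
P(X=1) = C(14,1) · p^1 · (1−p)^13
= 14 · 0.17 · 0.088719 = 0.2111505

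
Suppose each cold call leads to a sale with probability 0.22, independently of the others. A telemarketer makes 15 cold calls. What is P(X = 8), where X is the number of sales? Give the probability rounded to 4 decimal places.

0.0062

X ~ Binomial(n=15, p=0.22).
P(X=8) = C(15,8) · p^8 · (1−p)^7
= 6435 · 5.4876e-06 · 0.17566 = 0.006203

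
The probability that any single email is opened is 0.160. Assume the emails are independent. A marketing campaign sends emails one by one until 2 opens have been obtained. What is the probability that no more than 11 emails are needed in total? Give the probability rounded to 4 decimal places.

0.5453

Finishing within 11 emails ⇔ at least 2 successes in the first 11. With X ~ Binomial(11, 0.16), P(Y ≤ 11) = 1 − P(X ≤ 1).
  k=0: C(11,0)·0.16^0·0.84^11 = 0.146917
  k=1: C(11,1)·0.16^1·0.84^10 = 0.307826
1 − 0.454743 = 0.545257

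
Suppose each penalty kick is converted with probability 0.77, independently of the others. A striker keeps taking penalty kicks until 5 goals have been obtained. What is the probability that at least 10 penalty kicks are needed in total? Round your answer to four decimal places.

0.0350

Needing more than 9 penalty kicks ⇔ fewer than 5 successes in the first 9. With X ~ Binomial(9, 0.77), P(Y > 9) = P(X ≤ 4).
  k=0: C(9,0)·0.77^0·0.23^9 = 0.000002
  k=1: C(9,1)·0.77^1·0.23^8 = 0.000054
  k=2: C(9,2)·0.77^2·0.23^7 = 0.000727
  k=3: C(9,3)·0.77^3·0.23^6 = 0.005677
  k=4: C(9,4)·0.77^4·0.23^5 = 0.028508
P(X ≤ 4) = 0.034968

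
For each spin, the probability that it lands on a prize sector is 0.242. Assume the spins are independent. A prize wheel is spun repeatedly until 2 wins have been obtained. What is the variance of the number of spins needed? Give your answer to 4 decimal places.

Y = total spins until the second success; negative binomial with r=2, p=0.242.
Var(Y) = r(1−p)/p² = 2·0.758 / 0.242² = 25.886210

25.8862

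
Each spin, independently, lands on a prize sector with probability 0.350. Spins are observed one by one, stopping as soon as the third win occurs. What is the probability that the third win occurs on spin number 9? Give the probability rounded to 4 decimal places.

0.0905

Y = trial on which the third success occurs; negative binomial, r=3, p=0.35.
P(Y=9) = C(8,2) · p^3 · (1−p)^6
= 28 · 0.042875 · 0.075419 = 0.090540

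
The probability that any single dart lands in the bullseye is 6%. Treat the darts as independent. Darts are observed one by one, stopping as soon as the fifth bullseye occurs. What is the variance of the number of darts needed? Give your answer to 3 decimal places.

1305.556

Y = total darts until the fifth success; negative binomial with r=5, p=0.06.
Var(Y) = r(1−p)/p² = 5·0.94 / 0.06² = 1305.55556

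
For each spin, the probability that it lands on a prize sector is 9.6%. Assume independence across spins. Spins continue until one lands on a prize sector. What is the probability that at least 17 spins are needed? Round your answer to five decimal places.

Y = number of spins to the first success; geometric, p = 0.096.
P(Y > 16) = P(first 16 all fail) = (1−p)^16 = 0.1989275

0.19893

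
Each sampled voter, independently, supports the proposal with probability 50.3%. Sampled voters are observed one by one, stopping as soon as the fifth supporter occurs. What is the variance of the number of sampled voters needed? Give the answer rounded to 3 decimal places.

9.822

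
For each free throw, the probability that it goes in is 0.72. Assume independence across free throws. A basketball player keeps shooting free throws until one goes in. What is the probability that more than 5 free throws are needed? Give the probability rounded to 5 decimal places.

Y = number of free throws to the first success; geometric, p = 0.72.
P(Y > 5) = P(first 5 all fail) = (1−p)^5 = 0.0017210

0.00172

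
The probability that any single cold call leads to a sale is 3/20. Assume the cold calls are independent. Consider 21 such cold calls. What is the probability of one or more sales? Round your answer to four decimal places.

0.9671

P(at least one) = 1 − P(none) = 1 − (1 − 0.15)^21
= 1 − 0.032946 = 0.967054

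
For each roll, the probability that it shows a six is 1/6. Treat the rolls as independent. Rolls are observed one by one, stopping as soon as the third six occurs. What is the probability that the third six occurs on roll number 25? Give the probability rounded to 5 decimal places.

Y = trial on which the third success occurs; negative binomial, r=3, p=0.166667.
P(Y=25) = C(24,2) · p^3 · (1−p)^22
= 276 · 0.0046296 · 0.018114 = 0.0231456

0.02315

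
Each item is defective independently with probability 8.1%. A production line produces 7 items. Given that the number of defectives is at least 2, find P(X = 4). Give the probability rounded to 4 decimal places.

X ~ Binomial(7, 0.081). Want P(X=4 | X≥2) = P(X=4) / P(X≥2).
P(X=4) = C(7,4)·0.081^4·0.919^3 = 0.001169
P(X≥2) = 1 − 0.553616 − 0.341567 = 0.104817
Ratio = 0.001169 / 0.104817 = 0.011156

0.0112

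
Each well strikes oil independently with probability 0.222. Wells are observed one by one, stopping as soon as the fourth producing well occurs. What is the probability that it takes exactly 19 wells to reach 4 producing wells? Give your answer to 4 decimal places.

0.0459

Y = trial on which the fourth success occurs; negative binomial, r=4, p=0.222.
P(Y=19) = C(18,3) · p^4 · (1−p)^15
= 816 · 0.0024289 · 0.023158 = 0.045898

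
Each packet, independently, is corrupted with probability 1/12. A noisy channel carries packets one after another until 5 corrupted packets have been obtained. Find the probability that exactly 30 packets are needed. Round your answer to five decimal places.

Y = trial on which the fifth success occurs; negative binomial, r=5, p=0.083333.
P(Y=30) = C(29,4) · p^5 · (1−p)^25
= 23751 · 4.0188e-06 · 0.11358 = 0.0108408

0.01084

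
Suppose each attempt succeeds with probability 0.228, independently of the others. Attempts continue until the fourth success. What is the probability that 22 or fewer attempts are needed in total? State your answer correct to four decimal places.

Finishing within 22 attempts ⇔ at least 4 successes in the first 22. With X ~ Binomial(22, 0.228), P(Y ≤ 22) = 1 − P(X ≤ 3).
  k=0: C(22,0)·0.228^0·0.772^22 = 0.003370
  k=1: C(22,1)·0.228^1·0.772^21 = 0.021894
  k=2: C(22,2)·0.228^2·0.772^20 = 0.067893
  k=3: C(22,3)·0.228^3·0.772^19 = 0.133676
1 − 0.226833 = 0.773167

0.7732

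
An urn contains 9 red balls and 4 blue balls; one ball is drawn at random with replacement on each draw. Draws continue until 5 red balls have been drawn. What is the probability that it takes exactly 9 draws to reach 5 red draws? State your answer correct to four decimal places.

Y = trial on which the fifth success occurs; negative binomial, r=5, p=0.692308.
P(Y=9) = C(8,4) · p^5 · (1−p)^4
= 70 · 0.15904 · 0.0089633 = 0.099784

0.0998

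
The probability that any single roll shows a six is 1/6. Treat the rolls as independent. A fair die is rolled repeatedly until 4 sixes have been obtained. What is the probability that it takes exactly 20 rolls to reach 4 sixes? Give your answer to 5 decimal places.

0.04044

Y = trial on which the fourth success occurs; negative binomial, r=4, p=0.166667.
P(Y=20) = C(19,3) · p^4 · (1−p)^16
= 969 · 0.0007716 · 0.054088 = 0.0404407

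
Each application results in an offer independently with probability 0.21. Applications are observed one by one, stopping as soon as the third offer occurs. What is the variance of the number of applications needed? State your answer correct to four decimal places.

53.7415

Y = total applications until the third success; negative binomial with r=3, p=0.21.
Var(Y) = r(1−p)/p² = 3·0.79 / 0.21² = 53.741497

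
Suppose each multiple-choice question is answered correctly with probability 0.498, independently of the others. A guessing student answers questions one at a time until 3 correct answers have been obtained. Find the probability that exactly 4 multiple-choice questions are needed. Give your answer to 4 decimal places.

0.1860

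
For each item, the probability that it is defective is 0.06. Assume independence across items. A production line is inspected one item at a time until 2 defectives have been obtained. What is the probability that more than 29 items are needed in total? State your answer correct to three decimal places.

Needing more than 29 items ⇔ fewer than 2 successes in the first 29. With X ~ Binomial(29, 0.06), P(Y > 29) = P(X ≤ 1).
  k=0: C(29,0)·0.06^0·0.94^29 = 0.16623
  k=1: C(29,1)·0.06^1·0.94^28 = 0.30770
P(X ≤ 1) = 0.47393

0.474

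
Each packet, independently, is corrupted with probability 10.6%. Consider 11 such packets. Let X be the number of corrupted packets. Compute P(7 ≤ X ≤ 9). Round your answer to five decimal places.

0.00003

X ~ Binomial(11, 0.106); P(7 ≤ X ≤ 9) = Σ C(11,k) p^k (1−p)^(11−k) over k:
  k=7: C(11,7)·0.106^7·0.894^4 = 0.0000317
  k=8: C(11,8)·0.106^8·0.894^3 = 0.0000019
  k=9: C(11,9)·0.106^9·0.894^2 = 0.0000001
Total = 0.0000336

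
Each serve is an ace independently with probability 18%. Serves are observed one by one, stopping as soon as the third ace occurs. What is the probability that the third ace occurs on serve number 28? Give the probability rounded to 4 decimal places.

Y = trial on which the third success occurs; negative binomial, r=3, p=0.18.
P(Y=28) = C(27,2) · p^3 · (1−p)^25
= 351 · 0.005832 · 0.007004 = 0.014337

0.0143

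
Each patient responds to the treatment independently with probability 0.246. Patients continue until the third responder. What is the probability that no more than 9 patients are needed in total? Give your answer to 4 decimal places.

0.3881

Finishing within 9 patients ⇔ at least 3 successes in the first 9. With X ~ Binomial(9, 0.246), P(Y ≤ 9) = 1 − P(X ≤ 2).
  k=0: C(9,0)·0.246^0·0.754^9 = 0.078767
  k=1: C(9,1)·0.246^1·0.754^8 = 0.231285
  k=2: C(9,2)·0.246^2·0.754^7 = 0.301837
1 − 0.611889 = 0.388111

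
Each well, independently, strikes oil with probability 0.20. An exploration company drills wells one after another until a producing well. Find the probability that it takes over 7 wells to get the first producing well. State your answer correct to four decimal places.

Y = number of wells to the first success; geometric, p = 0.20.
P(Y > 7) = P(first 7 all fail) = (1−p)^7 = 0.209715

0.2097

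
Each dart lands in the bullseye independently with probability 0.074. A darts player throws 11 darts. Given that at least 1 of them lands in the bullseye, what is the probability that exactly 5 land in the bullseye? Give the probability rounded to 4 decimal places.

X ~ Binomial(11, 0.074). Want P(X=5 | X≥1) = P(X=5) / P(X≥1).
P(X=5) = C(11,5)·0.074^5·0.926^6 = 0.000646
P(X≥1) = 1 − 0.429260 = 0.570740
Ratio = 0.000646 / 0.570740 = 0.001132

0.0011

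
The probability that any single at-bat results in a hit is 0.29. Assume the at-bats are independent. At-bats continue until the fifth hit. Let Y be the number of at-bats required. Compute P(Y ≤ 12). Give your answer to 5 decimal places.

Finishing within 12 at-bats ⇔ at least 5 successes in the first 12. With X ~ Binomial(12, 0.29), P(Y ≤ 12) = 1 − P(X ≤ 4).
  k=0: C(12,0)·0.29^0·0.71^12 = 0.0164097
  k=1: C(12,1)·0.29^1·0.71^11 = 0.0804306
  k=2: C(12,2)·0.29^2·0.71^10 = 0.1806855
  k=3: C(12,3)·0.29^3·0.71^9 = 0.2460038
  k=4: C(12,4)·0.29^4·0.71^8 = 0.2260810
1 − 0.7496105 = 0.2503895

0.25039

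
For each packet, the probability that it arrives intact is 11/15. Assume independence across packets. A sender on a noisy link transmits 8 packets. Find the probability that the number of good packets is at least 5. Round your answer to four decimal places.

0.8618

X ~ Binomial(8, 0.733333); P(X ≥ 5) = Σ C(8,k) p^k (1−p)^(8−k) over k:
  k=5: C(8,5)·0.733333^5·0.266667^3 = 0.225217
  k=6: C(8,6)·0.733333^6·0.266667^2 = 0.309674
  k=7: C(8,7)·0.733333^7·0.266667^1 = 0.243315
  k=8: C(8,8)·0.733333^8·0.266667^0 = 0.083639
Total = 0.861845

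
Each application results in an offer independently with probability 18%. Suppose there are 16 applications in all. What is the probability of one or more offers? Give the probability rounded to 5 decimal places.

0.95821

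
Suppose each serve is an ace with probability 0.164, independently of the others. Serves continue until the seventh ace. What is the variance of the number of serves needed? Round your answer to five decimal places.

Y = total serves until the seventh success; negative binomial with r=7, p=0.164.
Var(Y) = r(1−p)/p² = 7·0.836 / 0.164² = 217.5788221

217.57882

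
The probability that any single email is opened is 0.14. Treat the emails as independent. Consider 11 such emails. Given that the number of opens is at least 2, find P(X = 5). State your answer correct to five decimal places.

0.02144

X ~ Binomial(11, 0.14). Want P(X=5 | X≥2) = P(X=5) / P(X≥2).
P(X=5) = C(11,5)·0.14^5·0.86^6 = 0.0100525
P(X≥2) = 1 − 0.1903194 − 0.3408044 = 0.4688762
Ratio = 0.0100525 / 0.4688762 = 0.0214395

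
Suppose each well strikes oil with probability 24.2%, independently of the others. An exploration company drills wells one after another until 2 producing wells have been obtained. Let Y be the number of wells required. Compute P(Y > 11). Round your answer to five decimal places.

0.21415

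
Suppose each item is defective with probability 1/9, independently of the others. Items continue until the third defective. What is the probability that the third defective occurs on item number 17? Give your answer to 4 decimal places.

Y = trial on which the third success occurs; negative binomial, r=3, p=0.111111.
P(Y=17) = C(16,2) · p^3 · (1−p)^14
= 120 · 0.0013717 · 0.19225 = 0.031646

0.0316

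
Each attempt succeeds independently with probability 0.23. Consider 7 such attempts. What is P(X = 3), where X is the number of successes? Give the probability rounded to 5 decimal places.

X ~ Binomial(n=7, p=0.23).
P(X=3) = C(7,3) · p^3 · (1−p)^4
= 35 · 0.012167 · 0.35153 = 0.1496975

0.14970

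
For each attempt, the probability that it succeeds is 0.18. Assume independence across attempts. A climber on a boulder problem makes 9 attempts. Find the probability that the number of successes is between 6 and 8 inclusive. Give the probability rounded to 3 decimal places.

0.002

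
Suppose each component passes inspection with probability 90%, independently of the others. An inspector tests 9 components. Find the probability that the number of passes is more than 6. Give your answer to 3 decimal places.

X ~ Binomial(9, 0.90); P(X ≥ 7) = Σ C(9,k) p^k (1−p)^(9−k) over k:
  k=7: C(9,7)·0.90^7·0.10^2 = 0.17219
  k=8: C(9,8)·0.90^8·0.10^1 = 0.38742
  k=9: C(9,9)·0.90^9·0.10^0 = 0.38742
Total = 0.94703

0.947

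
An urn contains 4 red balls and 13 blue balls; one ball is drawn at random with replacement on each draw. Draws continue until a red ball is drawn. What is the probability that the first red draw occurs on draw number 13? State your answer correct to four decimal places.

0.0094

Geometric (trials to first success), p = 0.235294.
P(Y = 13) = (1−p)^12 · p = 0.039988 · 0.235294 = 0.009409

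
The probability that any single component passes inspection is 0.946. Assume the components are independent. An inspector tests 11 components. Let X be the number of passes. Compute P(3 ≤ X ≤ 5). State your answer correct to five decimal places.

X ~ Binomial(11, 0.946); P(3 ≤ X ≤ 5) = Σ C(11,k) p^k (1−p)^(11−k) over k:
  k=3: C(11,3)·0.946^3·0.054^8 = 0.0000000
  k=4: C(11,4)·0.946^4·0.054^7 = 0.0000004
  k=5: C(11,5)·0.946^5·0.054^6 = 0.0000087
Total = 0.0000090

0.00001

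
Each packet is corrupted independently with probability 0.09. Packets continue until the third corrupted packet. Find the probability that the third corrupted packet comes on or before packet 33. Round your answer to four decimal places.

Finishing within 33 packets ⇔ at least 3 successes in the first 33. With X ~ Binomial(33, 0.09), P(Y ≤ 33) = 1 − P(X ≤ 2).
  k=0: C(33,0)·0.09^0·0.91^33 = 0.044501
  k=1: C(33,1)·0.09^1·0.91^32 = 0.145238
  k=2: C(33,2)·0.09^2·0.91^31 = 0.229828
1 − 0.419566 = 0.580434

0.5804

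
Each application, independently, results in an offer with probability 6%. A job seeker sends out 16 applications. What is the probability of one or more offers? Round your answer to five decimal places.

0.62843

P(at least one) = 1 − P(none) = 1 − (1 − 0.06)^16
= 1 − 0.3715743 = 0.6284257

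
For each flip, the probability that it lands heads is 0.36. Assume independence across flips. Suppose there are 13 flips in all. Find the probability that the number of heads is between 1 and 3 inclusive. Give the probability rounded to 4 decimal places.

0.2505

X ~ Binomial(13, 0.36); P(1 ≤ X ≤ 3) = Σ C(13,k) p^k (1−p)^(13−k) over k:
  k=1: C(13,1)·0.36^1·0.64^12 = 0.022101
  k=2: C(13,2)·0.36^2·0.64^11 = 0.074590
  k=3: C(13,3)·0.36^3·0.64^10 = 0.153841
Total = 0.250532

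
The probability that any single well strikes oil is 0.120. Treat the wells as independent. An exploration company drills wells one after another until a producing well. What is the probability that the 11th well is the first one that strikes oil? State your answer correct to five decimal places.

Geometric (trials to first success), p = 0.12.
P(Y = 11) = (1−p)^10 · p = 0.2785 · 0.12 = 0.0334201

0.03342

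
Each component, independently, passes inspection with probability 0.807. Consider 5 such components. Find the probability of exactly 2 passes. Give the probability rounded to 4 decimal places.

0.0468

X ~ Binomial(n=5, p=0.807).
P(X=2) = C(5,2) · p^2 · (1−p)^3
= 10 · 0.65125 · 0.0071891 = 0.046819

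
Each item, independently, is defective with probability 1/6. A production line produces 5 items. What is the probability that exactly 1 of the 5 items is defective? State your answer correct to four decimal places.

X ~ Binomial(n=5, p=0.166667).
P(X=1) = C(5,1) · p^1 · (1−p)^4
= 5 · 0.16667 · 0.48225 = 0.401878

0.4019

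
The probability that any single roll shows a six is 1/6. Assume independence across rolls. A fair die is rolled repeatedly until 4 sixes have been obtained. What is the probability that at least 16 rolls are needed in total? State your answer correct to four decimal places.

Needing more than 15 rolls ⇔ fewer than 4 successes in the first 15. With X ~ Binomial(15, 0.166667), P(Y > 15) = P(X ≤ 3).
  k=0: C(15,0)·0.166667^0·0.833333^15 = 0.064905
  k=1: C(15,1)·0.166667^1·0.833333^14 = 0.194716
  k=2: C(15,2)·0.166667^2·0.833333^13 = 0.272603
  k=3: C(15,3)·0.166667^3·0.833333^12 = 0.236256
P(X ≤ 3) = 0.768481

0.7685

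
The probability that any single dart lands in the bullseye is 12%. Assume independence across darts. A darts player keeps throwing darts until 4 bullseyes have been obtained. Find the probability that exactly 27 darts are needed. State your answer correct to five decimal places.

Y = trial on which the fourth success occurs; negative binomial, r=4, p=0.12.
P(Y=27) = C(26,3) · p^4 · (1−p)^23
= 2600 · 0.00020736 · 0.052857 = 0.0284970

0.02850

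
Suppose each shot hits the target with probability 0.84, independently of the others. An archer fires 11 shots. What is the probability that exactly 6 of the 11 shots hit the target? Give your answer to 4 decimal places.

X ~ Binomial(n=11, p=0.84).
P(X=6) = C(11,6) · p^6 · (1−p)^5
= 462 · 0.3513 · 0.00010486 = 0.017018

0.0170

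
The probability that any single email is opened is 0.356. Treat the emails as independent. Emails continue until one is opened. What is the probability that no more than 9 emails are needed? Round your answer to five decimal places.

0.98095

Y = number of emails to the first success; geometric, p = 0.356.
P(Y ≤ 9) = 1 − (1−p)^9 = 1 − 0.0190534 = 0.9809466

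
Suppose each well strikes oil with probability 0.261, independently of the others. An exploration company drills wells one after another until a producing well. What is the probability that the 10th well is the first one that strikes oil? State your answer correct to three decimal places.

Geometric (trials to first success), p = 0.261.
P(Y = 10) = (1−p)^9 · p = 0.065735 · 0.261 = 0.01716

0.017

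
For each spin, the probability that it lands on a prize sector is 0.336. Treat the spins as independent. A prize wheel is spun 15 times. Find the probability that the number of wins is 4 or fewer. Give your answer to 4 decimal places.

0.3955

X ~ Binomial(15, 0.336); P(X ≤ 4) = Σ C(15,k) p^k (1−p)^(15−k) over k:
  k=0: C(15,0)·0.336^0·0.664^15 = 0.002150
  k=1: C(15,1)·0.336^1·0.664^14 = 0.016322
  k=2: C(15,2)·0.336^2·0.664^13 = 0.057817
  k=3: C(15,3)·0.336^3·0.664^12 = 0.126779
  k=4: C(15,4)·0.336^4·0.664^11 = 0.192459
Total = 0.395527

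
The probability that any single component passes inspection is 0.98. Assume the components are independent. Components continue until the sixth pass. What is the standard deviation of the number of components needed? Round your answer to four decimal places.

Y = total components until the sixth success; negative binomial with r=6, p=0.98.
SD(Y) = √[r(1−p)/p²] = √(0.124948) = 0.353480

0.3535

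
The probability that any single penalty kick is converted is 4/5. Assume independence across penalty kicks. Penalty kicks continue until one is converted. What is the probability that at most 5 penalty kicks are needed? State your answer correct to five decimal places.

Y = number of penalty kicks to the first success; geometric, p = 0.80.
P(Y ≤ 5) = 1 − (1−p)^5 = 1 − 0.0003200 = 0.9996800

0.99968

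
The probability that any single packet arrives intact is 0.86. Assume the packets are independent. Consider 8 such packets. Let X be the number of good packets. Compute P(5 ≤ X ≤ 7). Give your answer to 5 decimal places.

0.68399

X ~ Binomial(8, 0.86); P(5 ≤ X ≤ 7) = Σ C(8,k) p^k (1−p)^(8−k) over k:
  k=5: C(8,5)·0.86^5·0.14^3 = 0.0722877
  k=6: C(8,6)·0.86^6·0.14^2 = 0.2220265
  k=7: C(8,7)·0.86^7·0.14^1 = 0.3896792
Total = 0.6839934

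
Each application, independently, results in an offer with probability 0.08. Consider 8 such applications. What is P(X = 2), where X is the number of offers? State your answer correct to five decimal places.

X ~ Binomial(n=8, p=0.08).
P(X=2) = C(8,2) · p^2 · (1−p)^6
= 28 · 0.0064 · 0.60636 = 0.1086588

0.10866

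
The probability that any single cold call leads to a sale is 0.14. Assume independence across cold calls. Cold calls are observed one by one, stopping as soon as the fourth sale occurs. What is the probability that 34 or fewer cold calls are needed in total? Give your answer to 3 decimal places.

0.720

Finishing within 34 cold calls ⇔ at least 4 successes in the first 34. With X ~ Binomial(34, 0.14), P(Y ≤ 34) = 1 − P(X ≤ 3).
  k=0: C(34,0)·0.14^0·0.86^34 = 0.00593
  k=1: C(34,1)·0.14^1·0.86^33 = 0.03281
  k=2: C(34,2)·0.14^2·0.86^32 = 0.08814
  k=3: C(34,3)·0.14^3·0.86^31 = 0.15305
1 − 0.27993 = 0.72007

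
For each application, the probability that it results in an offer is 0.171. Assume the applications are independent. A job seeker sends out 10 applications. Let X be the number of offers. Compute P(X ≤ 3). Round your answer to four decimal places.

X ~ Binomial(10, 0.171); P(X ≤ 3) = Σ C(10,k) p^k (1−p)^(10−k) over k:
  k=0: C(10,0)·0.171^0·0.829^10 = 0.153301
  k=1: C(10,1)·0.171^1·0.829^9 = 0.316218
  k=2: C(10,2)·0.171^2·0.829^8 = 0.293522
  k=3: C(10,3)·0.171^3·0.829^7 = 0.161455
Total = 0.924496

0.9245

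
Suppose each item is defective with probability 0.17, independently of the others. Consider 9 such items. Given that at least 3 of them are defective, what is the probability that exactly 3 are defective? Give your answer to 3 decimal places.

0.725

X ~ Binomial(9, 0.17). Want P(X=3 | X≥3) = P(X=3) / P(X≥3).
P(X=3) = C(9,3)·0.17^3·0.83^6 = 0.13493
P(X≥3) = 1 − 0.18694 − 0.34460 − 0.28232 = 0.18614
Ratio = 0.13493 / 0.18614 = 0.72488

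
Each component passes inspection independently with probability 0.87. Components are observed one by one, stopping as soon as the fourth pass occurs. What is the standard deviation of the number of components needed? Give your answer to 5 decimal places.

0.82886

Y = total components until the fourth success; negative binomial with r=4, p=0.87.
SD(Y) = √[r(1−p)/p²] = √(0.6870128) = 0.8288624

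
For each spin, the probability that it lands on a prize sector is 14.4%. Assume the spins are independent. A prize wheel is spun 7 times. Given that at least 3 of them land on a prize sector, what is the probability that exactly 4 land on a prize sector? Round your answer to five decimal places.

0.14182

X ~ Binomial(7, 0.144). Want P(X=4 | X≥3) = P(X=4) / P(X≥3).
P(X=4) = C(7,4)·0.144^4·0.856^3 = 0.0094393
P(X≥3) = 1 − 0.3367568 − 0.3965547 − 0.2001304 = 0.0665581
Ratio = 0.0094393 / 0.0665581 = 0.1418203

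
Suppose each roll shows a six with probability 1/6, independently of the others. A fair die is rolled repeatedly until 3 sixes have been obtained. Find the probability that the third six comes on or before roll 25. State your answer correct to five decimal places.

0.81131

Finishing within 25 rolls ⇔ at least 3 successes in the first 25. With X ~ Binomial(25, 0.166667), P(Y ≤ 25) = 1 − P(X ≤ 2).
  k=0: C(25,0)·0.166667^0·0.833333^25 = 0.0104826
  k=1: C(25,1)·0.166667^1·0.833333^24 = 0.0524130
  k=2: C(25,2)·0.166667^2·0.833333^23 = 0.1257912
1 − 0.1886867 = 0.8113133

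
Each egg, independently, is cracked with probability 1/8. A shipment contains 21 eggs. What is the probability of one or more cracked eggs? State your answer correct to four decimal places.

P(at least one) = 1 − P(none) = 1 − (1 − 0.125)^21
= 1 − 0.060558 = 0.939442

0.9394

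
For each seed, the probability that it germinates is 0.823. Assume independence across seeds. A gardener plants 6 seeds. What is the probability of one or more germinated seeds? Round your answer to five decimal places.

0.99997

P(at least one) = 1 − P(none) = 1 − (1 − 0.823)^6
= 1 − 0.0000307 = 0.9999693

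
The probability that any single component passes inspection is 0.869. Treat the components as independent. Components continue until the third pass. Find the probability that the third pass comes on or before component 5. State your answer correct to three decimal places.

Finishing within 5 components ⇔ at least 3 successes in the first 5. With X ~ Binomial(5, 0.869), P(Y ≤ 5) = 1 − P(X ≤ 2).
  k=0: C(5,0)·0.869^0·0.131^5 = 0.00004
  k=1: C(5,1)·0.869^1·0.131^4 = 0.00128
  k=2: C(5,2)·0.869^2·0.131^3 = 0.01698
1 − 0.01829 = 0.98171

0.982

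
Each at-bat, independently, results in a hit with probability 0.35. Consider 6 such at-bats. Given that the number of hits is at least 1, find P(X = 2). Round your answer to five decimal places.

X ~ Binomial(6, 0.35). Want P(X=2 | X≥1) = P(X=2) / P(X≥1).
P(X=2) = C(6,2)·0.35^2·0.65^4 = 0.3280052
P(X≥1) = 1 − 0.0754189 = 0.9245811
Ratio = 0.3280052 / 0.9245811 = 0.3547609

0.35476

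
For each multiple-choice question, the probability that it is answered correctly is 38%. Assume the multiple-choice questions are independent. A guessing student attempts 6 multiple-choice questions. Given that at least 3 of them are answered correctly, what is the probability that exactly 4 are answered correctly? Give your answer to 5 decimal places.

X ~ Binomial(6, 0.38). Want P(X=4 | X≥3) = P(X=4) / P(X≥3).
P(X=4) = C(6,4)·0.38^4·0.62^2 = 0.1202289
P(X≥3) = 1 − 0.0568002 − 0.2088783 − 0.3200554 = 0.4142660
Ratio = 0.1202289 / 0.4142660 = 0.2902216

0.29022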